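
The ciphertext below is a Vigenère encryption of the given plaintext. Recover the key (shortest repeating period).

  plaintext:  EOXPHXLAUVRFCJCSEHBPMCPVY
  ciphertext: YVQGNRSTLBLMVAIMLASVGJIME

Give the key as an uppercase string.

  i= 0: Y-E = 20 → U
  i= 1: V-O =  7 → H
  i= 2: Q-X = 19 → T
  i= 3: G-P = 17 → R
  i= 4: N-H =  6 → G
  i= 5: R-X = 20 → U
  i= 6: S-L =  7 → H
  i= 7: T-A = 19 → T
  i= 8: L-U = 17 → R
  i= 9: B-V =  6 → G
  i=10: L-R = 20 → U
  i=11: M-F =  7 → H
  i=12: V-C = 19 → T
  i=13: A-J = 17 → R
  i=14: I-C =  6 → G
  i=15: M-S = 20 → U
  i=16: L-E =  7 → H
  i=17: A-H = 19 → T
  i=18: S-B = 17 → R
  i=19: V-P =  6 → G
  i=20: G-M = 20 → U
  i=21: J-C =  7 → H
  i=22: I-P = 19 → T
  i=23: M-V = 17 → R
  i=24: E-Y =  6 → G
  shifts repeat with period 5: UHTRG

UHTRG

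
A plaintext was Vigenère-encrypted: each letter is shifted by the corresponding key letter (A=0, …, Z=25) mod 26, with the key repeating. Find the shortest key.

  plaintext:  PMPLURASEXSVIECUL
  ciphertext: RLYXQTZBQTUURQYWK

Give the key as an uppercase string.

CZJMW

  i= 0: R-P =  2 → C
  i= 1: L-M = 25 → Z
  i= 2: Y-P =  9 → J
  i= 3: X-L = 12 → M
  i= 4: Q-U = 22 → W
  i= 5: T-R =  2 → C
  i= 6: Z-A = 25 → Z
  i= 7: B-S =  9 → J
  i= 8: Q-E = 12 → M
  i= 9: T-X = 22 → W
  i=10: U-S =  2 → C
  i=11: U-V = 25 → Z
  i=12: R-I =  9 → J
  i=13: Q-E = 12 → M
  i=14: Y-C = 22 → W
  i=15: W-U =  2 → C
  i=16: K-L = 25 → Z
  shifts repeat with period 5: CZJMW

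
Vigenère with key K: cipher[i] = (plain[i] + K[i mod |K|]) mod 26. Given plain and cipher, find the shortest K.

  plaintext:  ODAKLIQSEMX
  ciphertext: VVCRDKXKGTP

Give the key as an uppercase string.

  i= 0: V-O =  7 → H
  i= 1: V-D = 18 → S
  i= 2: C-A =  2 → C
  i= 3: R-K =  7 → H
  i= 4: D-L = 18 → S
  i= 5: K-I =  2 → C
  i= 6: X-Q =  7 → H
  i= 7: K-S = 18 → S
  i= 8: G-E =  2 → C
  i= 9: T-M =  7 → H
  i=10: P-X = 18 → S
  shifts repeat with period 3: HSC

HSC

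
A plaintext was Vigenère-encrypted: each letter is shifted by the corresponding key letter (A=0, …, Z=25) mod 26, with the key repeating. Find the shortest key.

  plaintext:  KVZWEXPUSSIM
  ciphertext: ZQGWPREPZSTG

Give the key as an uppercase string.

PVHALU

  i= 0: Z-K = 15 → P
  i= 1: Q-V = 21 → V
  i= 2: G-Z =  7 → H
  i= 3: W-W =  0 → A
  i= 4: P-E = 11 → L
  i= 5: R-X = 20 → U
  i= 6: E-P = 15 → P
  i= 7: P-U = 21 → V
  i= 8: Z-S =  7 → H
  i= 9: S-S =  0 → A
  i=10: T-I = 11 → L
  i=11: G-M = 20 → U
  shifts repeat with period 6: PVHALU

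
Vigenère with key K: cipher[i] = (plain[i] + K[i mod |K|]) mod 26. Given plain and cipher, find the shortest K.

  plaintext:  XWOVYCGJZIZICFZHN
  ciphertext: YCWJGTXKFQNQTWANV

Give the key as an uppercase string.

BGIOIRR

  i= 0: Y-X =  1 → B
  i= 1: C-W =  6 → G
  i= 2: W-O =  8 → I
  i= 3: J-V = 14 → O
  i= 4: G-Y =  8 → I
  i= 5: T-C = 17 → R
  i= 6: X-G = 17 → R
  i= 7: K-J =  1 → B
  i= 8: F-Z =  6 → G
  i= 9: Q-I =  8 → I
  i=10: N-Z = 14 → O
  i=11: Q-I =  8 → I
  i=12: T-C = 17 → R
  i=13: W-F = 17 → R
  i=14: A-Z =  1 → B
  i=15: N-H =  6 → G
  i=16: V-N =  8 → I
  shifts repeat with period 7: BGIOIRR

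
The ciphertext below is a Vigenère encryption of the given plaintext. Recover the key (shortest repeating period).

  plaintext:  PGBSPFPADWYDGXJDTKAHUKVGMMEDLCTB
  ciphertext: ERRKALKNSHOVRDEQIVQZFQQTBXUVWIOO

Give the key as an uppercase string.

PLQSLGVN

  i= 0: E-P = 15 → P
  i= 1: R-G = 11 → L
  i= 2: R-B = 16 → Q
  i= 3: K-S = 18 → S
  i= 4: A-P = 11 → L
  i= 5: L-F =  6 → G
  i= 6: K-P = 21 → V
  i= 7: N-A = 13 → N
  i= 8: S-D = 15 → P
  i= 9: H-W = 11 → L
  i=10: O-Y = 16 → Q
  i=11: V-D = 18 → S
  i=12: R-G = 11 → L
  i=13: D-X =  6 → G
  i=14: E-J = 21 → V
  i=15: Q-D = 13 → N
  i=16: I-T = 15 → P
  i=17: V-K = 11 → L
  i=18: Q-A = 16 → Q
  i=19: Z-H = 18 → S
  i=20: F-U = 11 → L
  i=21: Q-K =  6 → G
  i=22: Q-V = 21 → V
  i=23: T-G = 13 → N
  i=24: B-M = 15 → P
  i=25: X-M = 11 → L
  i=26: U-E = 16 → Q
  i=27: V-D = 18 → S
  i=28: W-L = 11 → L
  i=29: I-C =  6 → G
  i=30: O-T = 21 → V
  i=31: O-B = 13 → N
  shifts repeat with period 8: PLQSLGVN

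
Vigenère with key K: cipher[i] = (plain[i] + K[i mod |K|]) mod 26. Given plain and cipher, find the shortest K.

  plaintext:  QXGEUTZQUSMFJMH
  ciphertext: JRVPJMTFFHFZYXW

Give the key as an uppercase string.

  i= 0: J-Q = 19 → T
  i= 1: R-X = 20 → U
  i= 2: V-G = 15 → P
  i= 3: P-E = 11 → L
  i= 4: J-U = 15 → P
  i= 5: M-T = 19 → T
  i= 6: T-Z = 20 → U
  i= 7: F-Q = 15 → P
  i= 8: F-U = 11 → L
  i= 9: H-S = 15 → P
  i=10: F-M = 19 → T
  i=11: Z-F = 20 → U
  i=12: Y-J = 15 → P
  i=13: X-M = 11 → L
  i=14: W-H = 15 → P
  shifts repeat with period 5: TUPLP

TUPLP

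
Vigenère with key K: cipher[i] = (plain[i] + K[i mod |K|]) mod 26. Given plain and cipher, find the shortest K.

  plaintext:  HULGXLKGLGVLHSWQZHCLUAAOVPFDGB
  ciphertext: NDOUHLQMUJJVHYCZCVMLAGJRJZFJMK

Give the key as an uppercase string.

  i= 0: N-H =  6 → G
  i= 1: D-U =  9 → J
  i= 2: O-L =  3 → D
  i= 3: U-G = 14 → O
  i= 4: H-X = 10 → K
  i= 5: L-L =  0 → A
  i= 6: Q-K =  6 → G
  i= 7: M-G =  6 → G
  i= 8: U-L =  9 → J
  i= 9: J-G =  3 → D
  i=10: J-V = 14 → O
  i=11: V-L = 10 → K
  i=12: H-H =  0 → A
  i=13: Y-S =  6 → G
  i=14: C-W =  6 → G
  i=15: Z-Q =  9 → J
  i=16: C-Z =  3 → D
  i=17: V-H = 14 → O
  i=18: M-C = 10 → K
  i=19: L-L =  0 → A
  i=20: A-U =  6 → G
  i=21: G-A =  6 → G
  i=22: J-A =  9 → J
  i=23: R-O =  3 → D
  i=24: J-V = 14 → O
  i=25: Z-P = 10 → K
  i=26: F-F =  0 → A
  i=27: J-D =  6 → G
  i=28: M-G =  6 → G
  i=29: K-B =  9 → J
  shifts repeat with period 7: GJDOKAG

GJDOKAG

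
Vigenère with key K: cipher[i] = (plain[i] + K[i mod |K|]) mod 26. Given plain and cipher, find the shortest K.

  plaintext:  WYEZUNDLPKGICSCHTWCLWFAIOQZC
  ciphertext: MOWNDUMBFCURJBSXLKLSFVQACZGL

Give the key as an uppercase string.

QQSOJHJ

  i= 0: M-W = 16 → Q
  i= 1: O-Y = 16 → Q
  i= 2: W-E = 18 → S
  i= 3: N-Z = 14 → O
  i= 4: D-U =  9 → J
  i= 5: U-N =  7 → H
  i= 6: M-D =  9 → J
  i= 7: B-L = 16 → Q
  i= 8: F-P = 16 → Q
  i= 9: C-K = 18 → S
  i=10: U-G = 14 → O
  i=11: R-I =  9 → J
  i=12: J-C =  7 → H
  i=13: B-S =  9 → J
  i=14: S-C = 16 → Q
  i=15: X-H = 16 → Q
  i=16: L-T = 18 → S
  i=17: K-W = 14 → O
  i=18: L-C =  9 → J
  i=19: S-L =  7 → H
  i=20: F-W =  9 → J
  i=21: V-F = 16 → Q
  i=22: Q-A = 16 → Q
  i=23: A-I = 18 → S
  i=24: C-O = 14 → O
  i=25: Z-Q =  9 → J
  i=26: G-Z =  7 → H
  i=27: L-C =  9 → J
  shifts repeat with period 7: QQSOJHJ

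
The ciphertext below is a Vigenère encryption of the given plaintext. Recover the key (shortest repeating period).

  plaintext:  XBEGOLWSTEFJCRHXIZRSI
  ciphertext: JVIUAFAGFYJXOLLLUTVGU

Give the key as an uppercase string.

MUEO

  i= 0: J-X = 12 → M
  i= 1: V-B = 20 → U
  i= 2: I-E =  4 → E
  i= 3: U-G = 14 → O
  i= 4: A-O = 12 → M
  i= 5: F-L = 20 → U
  i= 6: A-W =  4 → E
  i= 7: G-S = 14 → O
  i= 8: F-T = 12 → M
  i= 9: Y-E = 20 → U
  i=10: J-F =  4 → E
  i=11: X-J = 14 → O
  i=12: O-C = 12 → M
  i=13: L-R = 20 → U
  i=14: L-H =  4 → E
  i=15: L-X = 14 → O
  i=16: U-I = 12 → M
  i=17: T-Z = 20 → U
  i=18: V-R =  4 → E
  i=19: G-S = 14 → O
  i=20: U-I = 12 → M
  shifts repeat with period 4: MUEO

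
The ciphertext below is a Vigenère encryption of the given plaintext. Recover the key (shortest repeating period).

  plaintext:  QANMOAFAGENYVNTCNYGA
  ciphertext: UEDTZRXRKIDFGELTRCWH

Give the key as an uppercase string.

EEQHLRSR

  i= 0: U-Q =  4 → E
  i= 1: E-A =  4 → E
  i= 2: D-N = 16 → Q
  i= 3: T-M =  7 → H
  i= 4: Z-O = 11 → L
  i= 5: R-A = 17 → R
  i= 6: X-F = 18 → S
  i= 7: R-A = 17 → R
  i= 8: K-G =  4 → E
  i= 9: I-E =  4 → E
  i=10: D-N = 16 → Q
  i=11: F-Y =  7 → H
  i=12: G-V = 11 → L
  i=13: E-N = 17 → R
  i=14: L-T = 18 → S
  i=15: T-C = 17 → R
  i=16: R-N =  4 → E
  i=17: C-Y =  4 → E
  i=18: W-G = 16 → Q
  i=19: H-A =  7 → H
  shifts repeat with period 8: EEQHLRSR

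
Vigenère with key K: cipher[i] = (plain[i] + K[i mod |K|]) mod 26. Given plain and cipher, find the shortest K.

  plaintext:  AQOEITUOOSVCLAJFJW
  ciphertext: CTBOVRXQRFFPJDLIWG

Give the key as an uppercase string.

  i= 0: C-A =  2 → C
  i= 1: T-Q =  3 → D
  i= 2: B-O = 13 → N
  i= 3: O-E = 10 → K
  i= 4: V-I = 13 → N
  i= 5: R-T = 24 → Y
  i= 6: X-U =  3 → D
  i= 7: Q-O =  2 → C
  i= 8: R-O =  3 → D
  i= 9: F-S = 13 → N
  i=10: F-V = 10 → K
  i=11: P-C = 13 → N
  i=12: J-L = 24 → Y
  i=13: D-A =  3 → D
  i=14: L-J =  2 → C
  i=15: I-F =  3 → D
  i=16: W-J = 13 → N
  i=17: G-W = 10 → K
  shifts repeat with period 7: CDNKNYD

CDNKNYD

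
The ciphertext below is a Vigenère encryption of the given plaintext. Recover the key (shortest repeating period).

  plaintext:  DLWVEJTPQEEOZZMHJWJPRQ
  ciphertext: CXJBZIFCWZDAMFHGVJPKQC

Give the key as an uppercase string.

ZMNGV

  i= 0: C-D = 25 → Z
  i= 1: X-L = 12 → M
  i= 2: J-W = 13 → N
  i= 3: B-V =  6 → G
  i= 4: Z-E = 21 → V
  i= 5: I-J = 25 → Z
  i= 6: F-T = 12 → M
  i= 7: C-P = 13 → N
  i= 8: W-Q =  6 → G
  i= 9: Z-E = 21 → V
  i=10: D-E = 25 → Z
  i=11: A-O = 12 → M
  i=12: M-Z = 13 → N
  i=13: F-Z =  6 → G
  i=14: H-M = 21 → V
  i=15: G-H = 25 → Z
  i=16: V-J = 12 → M
  i=17: J-W = 13 → N
  i=18: P-J =  6 → G
  i=19: K-P = 21 → V
  i=20: Q-R = 25 → Z
  i=21: C-Q = 12 → M
  shifts repeat with period 5: ZMNGV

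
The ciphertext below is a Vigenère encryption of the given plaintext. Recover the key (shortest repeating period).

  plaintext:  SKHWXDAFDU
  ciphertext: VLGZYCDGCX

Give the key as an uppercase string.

DBZ

  i= 0: V-S =  3 → D
  i= 1: L-K =  1 → B
  i= 2: G-H = 25 → Z
  i= 3: Z-W =  3 → D
  i= 4: Y-X =  1 → B
  i= 5: C-D = 25 → Z
  i= 6: D-A =  3 → D
  i= 7: G-F =  1 → B
  i= 8: C-D = 25 → Z
  i= 9: X-U =  3 → D
  shifts repeat with period 3: DBZ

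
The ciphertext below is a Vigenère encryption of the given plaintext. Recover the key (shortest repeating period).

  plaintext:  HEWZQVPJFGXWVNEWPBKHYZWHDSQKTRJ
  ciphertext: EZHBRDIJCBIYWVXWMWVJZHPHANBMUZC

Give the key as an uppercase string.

XVLCBITA

  i= 0: E-H = 23 → X
  i= 1: Z-E = 21 → V
  i= 2: H-W = 11 → L
  i= 3: B-Z =  2 → C
  i= 4: R-Q =  1 → B
  i= 5: D-V =  8 → I
  i= 6: I-P = 19 → T
  i= 7: J-J =  0 → A
  i= 8: C-F = 23 → X
  i= 9: B-G = 21 → V
  i=10: I-X = 11 → L
  i=11: Y-W =  2 → C
  i=12: W-V =  1 → B
  i=13: V-N =  8 → I
  i=14: X-E = 19 → T
  i=15: W-W =  0 → A
  i=16: M-P = 23 → X
  i=17: W-B = 21 → V
  i=18: V-K = 11 → L
  i=19: J-H =  2 → C
  i=20: Z-Y =  1 → B
  i=21: H-Z =  8 → I
  i=22: P-W = 19 → T
  i=23: H-H =  0 → A
  i=24: A-D = 23 → X
  i=25: N-S = 21 → V
  i=26: B-Q = 11 → L
  i=27: M-K =  2 → C
  i=28: U-T =  1 → B
  i=29: Z-R =  8 → I
  i=30: C-J = 19 → T
  shifts repeat with period 8: XVLCBITA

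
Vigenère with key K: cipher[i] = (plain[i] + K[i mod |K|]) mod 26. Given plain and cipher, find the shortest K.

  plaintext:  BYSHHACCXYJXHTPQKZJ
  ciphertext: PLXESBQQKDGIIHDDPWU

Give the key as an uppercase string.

  i= 0: P-B = 14 → O
  i= 1: L-Y = 13 → N
  i= 2: X-S =  5 → F
  i= 3: E-H = 23 → X
  i= 4: S-H = 11 → L
  i= 5: B-A =  1 → B
  i= 6: Q-C = 14 → O
  i= 7: Q-C = 14 → O
  i= 8: K-X = 13 → N
  i= 9: D-Y =  5 → F
  i=10: G-J = 23 → X
  i=11: I-X = 11 → L
  i=12: I-H =  1 → B
  i=13: H-T = 14 → O
  i=14: D-P = 14 → O
  i=15: D-Q = 13 → N
  i=16: P-K =  5 → F
  i=17: W-Z = 23 → X
  i=18: U-J = 11 → L
  shifts repeat with period 7: ONFXLBO

ONFXLBO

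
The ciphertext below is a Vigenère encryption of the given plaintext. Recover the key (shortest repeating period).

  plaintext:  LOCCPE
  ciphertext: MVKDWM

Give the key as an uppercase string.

BHI

  i= 0: M-L =  1 → B
  i= 1: V-O =  7 → H
  i= 2: K-C =  8 → I
  i= 3: D-C =  1 → B
  i= 4: W-P =  7 → H
  i= 5: M-E =  8 → I
  shifts repeat with period 3: BHI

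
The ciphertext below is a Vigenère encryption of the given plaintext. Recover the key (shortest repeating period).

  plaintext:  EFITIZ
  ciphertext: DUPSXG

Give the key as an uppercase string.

ZPH

  i= 0: D-E = 25 → Z
  i= 1: U-F = 15 → P
  i= 2: P-I =  7 → H
  i= 3: S-T = 25 → Z
  i= 4: X-I = 15 → P
  i= 5: G-Z =  7 → H
  shifts repeat with period 3: ZPH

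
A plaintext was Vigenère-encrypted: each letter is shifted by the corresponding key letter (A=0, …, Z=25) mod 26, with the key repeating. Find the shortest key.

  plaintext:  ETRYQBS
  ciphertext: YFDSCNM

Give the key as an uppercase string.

  i= 0: Y-E = 20 → U
  i= 1: F-T = 12 → M
  i= 2: D-R = 12 → M
  i= 3: S-Y = 20 → U
  i= 4: C-Q = 12 → M
  i= 5: N-B = 12 → M
  i= 6: M-S = 20 → U
  shifts repeat with period 3: UMM

UMM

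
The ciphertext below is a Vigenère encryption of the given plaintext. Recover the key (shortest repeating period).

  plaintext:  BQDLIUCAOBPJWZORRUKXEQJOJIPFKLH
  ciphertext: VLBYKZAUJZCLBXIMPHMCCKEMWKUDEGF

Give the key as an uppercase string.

UVYNCFY

  i= 0: V-B = 20 → U
  i= 1: L-Q = 21 → V
  i= 2: B-D = 24 → Y
  i= 3: Y-L = 13 → N
  i= 4: K-I =  2 → C
  i= 5: Z-U =  5 → F
  i= 6: A-C = 24 → Y
  i= 7: U-A = 20 → U
  i= 8: J-O = 21 → V
  i= 9: Z-B = 24 → Y
  i=10: C-P = 13 → N
  i=11: L-J =  2 → C
  i=12: B-W =  5 → F
  i=13: X-Z = 24 → Y
  i=14: I-O = 20 → U
  i=15: M-R = 21 → V
  i=16: P-R = 24 → Y
  i=17: H-U = 13 → N
  i=18: M-K =  2 → C
  i=19: C-X =  5 → F
  i=20: C-E = 24 → Y
  i=21: K-Q = 20 → U
  i=22: E-J = 21 → V
  i=23: M-O = 24 → Y
  i=24: W-J = 13 → N
  i=25: K-I =  2 → C
  i=26: U-P =  5 → F
  i=27: D-F = 24 → Y
  i=28: E-K = 20 → U
  i=29: G-L = 21 → V
  i=30: F-H = 24 → Y
  shifts repeat with period 7: UVYNCFY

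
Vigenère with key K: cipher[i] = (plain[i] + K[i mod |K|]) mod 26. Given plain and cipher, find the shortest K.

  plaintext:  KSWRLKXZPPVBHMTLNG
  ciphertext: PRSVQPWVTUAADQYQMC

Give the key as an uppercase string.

  i= 0: P-K =  5 → F
  i= 1: R-S = 25 → Z
  i= 2: S-W = 22 → W
  i= 3: V-R =  4 → E
  i= 4: Q-L =  5 → F
  i= 5: P-K =  5 → F
  i= 6: W-X = 25 → Z
  i= 7: V-Z = 22 → W
  i= 8: T-P =  4 → E
  i= 9: U-P =  5 → F
  i=10: A-V =  5 → F
  i=11: A-B = 25 → Z
  i=12: D-H = 22 → W
  i=13: Q-M =  4 → E
  i=14: Y-T =  5 → F
  i=15: Q-L =  5 → F
  i=16: M-N = 25 → Z
  i=17: C-G = 22 → W
  shifts repeat with period 5: FZWEF

FZWEF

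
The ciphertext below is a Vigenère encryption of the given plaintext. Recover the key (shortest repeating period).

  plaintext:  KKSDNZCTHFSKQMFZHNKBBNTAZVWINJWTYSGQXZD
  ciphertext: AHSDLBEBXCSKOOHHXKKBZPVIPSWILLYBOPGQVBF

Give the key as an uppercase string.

  i= 0: A-K = 16 → Q
  i= 1: H-K = 23 → X
  i= 2: S-S =  0 → A
  i= 3: D-D =  0 → A
  i= 4: L-N = 24 → Y
  i= 5: B-Z =  2 → C
  i= 6: E-C =  2 → C
  i= 7: B-T =  8 → I
  i= 8: X-H = 16 → Q
  i= 9: C-F = 23 → X
  i=10: S-S =  0 → A
  i=11: K-K =  0 → A
  i=12: O-Q = 24 → Y
  i=13: O-M =  2 → C
  i=14: H-F =  2 → C
  i=15: H-Z =  8 → I
  i=16: X-H = 16 → Q
  i=17: K-N = 23 → X
  i=18: K-K =  0 → A
  i=19: B-B =  0 → A
  i=20: Z-B = 24 → Y
  i=21: P-N =  2 → C
  i=22: V-T =  2 → C
  i=23: I-A =  8 → I
  i=24: P-Z = 16 → Q
  i=25: S-V = 23 → X
  i=26: W-W =  0 → A
  i=27: I-I =  0 → A
  i=28: L-N = 24 → Y
  i=29: L-J =  2 → C
  i=30: Y-W =  2 → C
  i=31: B-T =  8 → I
  i=32: O-Y = 16 → Q
  i=33: P-S = 23 → X
  i=34: G-G =  0 → A
  i=35: Q-Q =  0 → A
  i=36: V-X = 24 → Y
  i=37: B-Z =  2 → C
  i=38: F-D =  2 → C
  shifts repeat with period 8: QXAAYCCI

QXAAYCCI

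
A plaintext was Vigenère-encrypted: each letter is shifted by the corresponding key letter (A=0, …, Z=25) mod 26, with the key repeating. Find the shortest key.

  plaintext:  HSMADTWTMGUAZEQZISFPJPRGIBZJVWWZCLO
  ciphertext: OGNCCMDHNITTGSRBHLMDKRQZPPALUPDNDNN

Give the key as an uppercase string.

HOBCZT

  i= 0: O-H =  7 → H
  i= 1: G-S = 14 → O
  i= 2: N-M =  1 → B
  i= 3: C-A =  2 → C
  i= 4: C-D = 25 → Z
  i= 5: M-T = 19 → T
  i= 6: D-W =  7 → H
  i= 7: H-T = 14 → O
  i= 8: N-M =  1 → B
  i= 9: I-G =  2 → C
  i=10: T-U = 25 → Z
  i=11: T-A = 19 → T
  i=12: G-Z =  7 → H
  i=13: S-E = 14 → O
  i=14: R-Q =  1 → B
  i=15: B-Z =  2 → C
  i=16: H-I = 25 → Z
  i=17: L-S = 19 → T
  i=18: M-F =  7 → H
  i=19: D-P = 14 → O
  i=20: K-J =  1 → B
  i=21: R-P =  2 → C
  i=22: Q-R = 25 → Z
  i=23: Z-G = 19 → T
  i=24: P-I =  7 → H
  i=25: P-B = 14 → O
  i=26: A-Z =  1 → B
  i=27: L-J =  2 → C
  i=28: U-V = 25 → Z
  i=29: P-W = 19 → T
  i=30: D-W =  7 → H
  i=31: N-Z = 14 → O
  i=32: D-C =  1 → B
  i=33: N-L =  2 → C
  i=34: N-O = 25 → Z
  shifts repeat with period 6: HOBCZT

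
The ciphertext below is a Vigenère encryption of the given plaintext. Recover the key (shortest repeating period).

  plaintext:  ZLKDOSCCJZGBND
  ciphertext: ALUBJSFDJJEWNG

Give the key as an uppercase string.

BAKYVAD

  i= 0: A-Z =  1 → B
  i= 1: L-L =  0 → A
  i= 2: U-K = 10 → K
  i= 3: B-D = 24 → Y
  i= 4: J-O = 21 → V
  i= 5: S-S =  0 → A
  i= 6: F-C =  3 → D
  i= 7: D-C =  1 → B
  i= 8: J-J =  0 → A
  i= 9: J-Z = 10 → K
  i=10: E-G = 24 → Y
  i=11: W-B = 21 → V
  i=12: N-N =  0 → A
  i=13: G-D =  3 → D
  shifts repeat with period 7: BAKYVAD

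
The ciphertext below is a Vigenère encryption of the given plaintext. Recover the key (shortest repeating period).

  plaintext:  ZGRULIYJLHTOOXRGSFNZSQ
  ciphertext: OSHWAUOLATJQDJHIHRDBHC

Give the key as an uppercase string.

  i= 0: O-Z = 15 → P
  i= 1: S-G = 12 → M
  i= 2: H-R = 16 → Q
  i= 3: W-U =  2 → C
  i= 4: A-L = 15 → P
  i= 5: U-I = 12 → M
  i= 6: O-Y = 16 → Q
  i= 7: L-J =  2 → C
  i= 8: A-L = 15 → P
  i= 9: T-H = 12 → M
  i=10: J-T = 16 → Q
  i=11: Q-O =  2 → C
  i=12: D-O = 15 → P
  i=13: J-X = 12 → M
  i=14: H-R = 16 → Q
  i=15: I-G =  2 → C
  i=16: H-S = 15 → P
  i=17: R-F = 12 → M
  i=18: D-N = 16 → Q
  i=19: B-Z =  2 → C
  i=20: H-S = 15 → P
  i=21: C-Q = 12 → M
  shifts repeat with period 4: PMQC

PMQC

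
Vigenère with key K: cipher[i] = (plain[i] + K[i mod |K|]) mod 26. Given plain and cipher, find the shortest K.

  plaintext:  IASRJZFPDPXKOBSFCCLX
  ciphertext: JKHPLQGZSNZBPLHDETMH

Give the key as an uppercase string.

  i= 0: J-I =  1 → B
  i= 1: K-A = 10 → K
  i= 2: H-S = 15 → P
  i= 3: P-R = 24 → Y
  i= 4: L-J =  2 → C
  i= 5: Q-Z = 17 → R
  i= 6: G-F =  1 → B
  i= 7: Z-P = 10 → K
  i= 8: S-D = 15 → P
  i= 9: N-P = 24 → Y
  i=10: Z-X =  2 → C
  i=11: B-K = 17 → R
  i=12: P-O =  1 → B
  i=13: L-B = 10 → K
  i=14: H-S = 15 → P
  i=15: D-F = 24 → Y
  i=16: E-C =  2 → C
  i=17: T-C = 17 → R
  i=18: M-L =  1 → B
  i=19: H-X = 10 → K
  shifts repeat with period 6: BKPYCR

BKPYCR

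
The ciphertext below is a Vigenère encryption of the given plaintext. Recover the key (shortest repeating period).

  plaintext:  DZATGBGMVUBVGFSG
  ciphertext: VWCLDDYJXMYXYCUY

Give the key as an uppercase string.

  i= 0: V-D = 18 → S
  i= 1: W-Z = 23 → X
  i= 2: C-A =  2 → C
  i= 3: L-T = 18 → S
  i= 4: D-G = 23 → X
  i= 5: D-B =  2 → C
  i= 6: Y-G = 18 → S
  i= 7: J-M = 23 → X
  i= 8: X-V =  2 → C
  i= 9: M-U = 18 → S
  i=10: Y-B = 23 → X
  i=11: X-V =  2 → C
  i=12: Y-G = 18 → S
  i=13: C-F = 23 → X
  i=14: U-S =  2 → C
  i=15: Y-G = 18 → S
  shifts repeat with period 3: SXC

SXC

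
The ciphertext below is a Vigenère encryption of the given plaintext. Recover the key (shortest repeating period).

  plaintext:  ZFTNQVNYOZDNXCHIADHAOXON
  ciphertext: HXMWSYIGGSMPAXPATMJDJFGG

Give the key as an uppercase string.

ISTJCDV

  i= 0: H-Z =  8 → I
  i= 1: X-F = 18 → S
  i= 2: M-T = 19 → T
  i= 3: W-N =  9 → J
  i= 4: S-Q =  2 → C
  i= 5: Y-V =  3 → D
  i= 6: I-N = 21 → V
  i= 7: G-Y =  8 → I
  i= 8: G-O = 18 → S
  i= 9: S-Z = 19 → T
  i=10: M-D =  9 → J
  i=11: P-N =  2 → C
  i=12: A-X =  3 → D
  i=13: X-C = 21 → V
  i=14: P-H =  8 → I
  i=15: A-I = 18 → S
  i=16: T-A = 19 → T
  i=17: M-D =  9 → J
  i=18: J-H =  2 → C
  i=19: D-A =  3 → D
  i=20: J-O = 21 → V
  i=21: F-X =  8 → I
  i=22: G-O = 18 → S
  i=23: G-N = 19 → T
  shifts repeat with period 7: ISTJCDV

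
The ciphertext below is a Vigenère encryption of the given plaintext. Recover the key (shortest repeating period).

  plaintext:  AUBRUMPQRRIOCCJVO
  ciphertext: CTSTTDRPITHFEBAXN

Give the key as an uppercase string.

  i= 0: C-A =  2 → C
  i= 1: T-U = 25 → Z
  i= 2: S-B = 17 → R
  i= 3: T-R =  2 → C
  i= 4: T-U = 25 → Z
  i= 5: D-M = 17 → R
  i= 6: R-P =  2 → C
  i= 7: P-Q = 25 → Z
  i= 8: I-R = 17 → R
  i= 9: T-R =  2 → C
  i=10: H-I = 25 → Z
  i=11: F-O = 17 → R
  i=12: E-C =  2 → C
  i=13: B-C = 25 → Z
  i=14: A-J = 17 → R
  i=15: X-V =  2 → C
  i=16: N-O = 25 → Z
  shifts repeat with period 3: CZR

CZR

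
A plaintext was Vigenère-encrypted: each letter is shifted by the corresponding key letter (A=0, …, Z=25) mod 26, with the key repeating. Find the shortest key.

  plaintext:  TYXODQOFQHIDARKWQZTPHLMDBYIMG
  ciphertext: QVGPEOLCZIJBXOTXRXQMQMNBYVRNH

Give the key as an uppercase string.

XXJBBY

  i= 0: Q-T = 23 → X
  i= 1: V-Y = 23 → X
  i= 2: G-X =  9 → J
  i= 3: P-O =  1 → B
  i= 4: E-D =  1 → B
  i= 5: O-Q = 24 → Y
  i= 6: L-O = 23 → X
  i= 7: C-F = 23 → X
  i= 8: Z-Q =  9 → J
  i= 9: I-H =  1 → B
  i=10: J-I =  1 → B
  i=11: B-D = 24 → Y
  i=12: X-A = 23 → X
  i=13: O-R = 23 → X
  i=14: T-K =  9 → J
  i=15: X-W =  1 → B
  i=16: R-Q =  1 → B
  i=17: X-Z = 24 → Y
  i=18: Q-T = 23 → X
  i=19: M-P = 23 → X
  i=20: Q-H =  9 → J
  i=21: M-L =  1 → B
  i=22: N-M =  1 → B
  i=23: B-D = 24 → Y
  i=24: Y-B = 23 → X
  i=25: V-Y = 23 → X
  i=26: R-I =  9 → J
  i=27: N-M =  1 → B
  i=28: H-G =  1 → B
  shifts repeat with period 6: XXJBBY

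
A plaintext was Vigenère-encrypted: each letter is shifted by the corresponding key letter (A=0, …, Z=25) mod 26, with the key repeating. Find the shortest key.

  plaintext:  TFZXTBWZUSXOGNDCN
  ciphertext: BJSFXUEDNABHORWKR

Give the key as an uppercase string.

  i= 0: B-T =  8 → I
  i= 1: J-F =  4 → E
  i= 2: S-Z = 19 → T
  i= 3: F-X =  8 → I
  i= 4: X-T =  4 → E
  i= 5: U-B = 19 → T
  i= 6: E-W =  8 → I
  i= 7: D-Z =  4 → E
  i= 8: N-U = 19 → T
  i= 9: A-S =  8 → I
  i=10: B-X =  4 → E
  i=11: H-O = 19 → T
  i=12: O-G =  8 → I
  i=13: R-N =  4 → E
  i=14: W-D = 19 → T
  i=15: K-C =  8 → I
  i=16: R-N =  4 → E
  shifts repeat with period 3: IET

IET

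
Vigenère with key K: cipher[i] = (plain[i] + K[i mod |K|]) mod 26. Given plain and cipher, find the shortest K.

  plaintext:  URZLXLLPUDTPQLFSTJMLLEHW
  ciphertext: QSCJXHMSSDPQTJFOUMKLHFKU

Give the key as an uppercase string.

  i= 0: Q-U = 22 → W
  i= 1: S-R =  1 → B
  i= 2: C-Z =  3 → D
  i= 3: J-L = 24 → Y
  i= 4: X-X =  0 → A
  i= 5: H-L = 22 → W
  i= 6: M-L =  1 → B
  i= 7: S-P =  3 → D
  i= 8: S-U = 24 → Y
  i= 9: D-D =  0 → A
  i=10: P-T = 22 → W
  i=11: Q-P =  1 → B
  i=12: T-Q =  3 → D
  i=13: J-L = 24 → Y
  i=14: F-F =  0 → A
  i=15: O-S = 22 → W
  i=16: U-T =  1 → B
  i=17: M-J =  3 → D
  i=18: K-M = 24 → Y
  i=19: L-L =  0 → A
  i=20: H-L = 22 → W
  i=21: F-E =  1 → B
  i=22: K-H =  3 → D
  i=23: U-W = 24 → Y
  shifts repeat with period 5: WBDYA

WBDYA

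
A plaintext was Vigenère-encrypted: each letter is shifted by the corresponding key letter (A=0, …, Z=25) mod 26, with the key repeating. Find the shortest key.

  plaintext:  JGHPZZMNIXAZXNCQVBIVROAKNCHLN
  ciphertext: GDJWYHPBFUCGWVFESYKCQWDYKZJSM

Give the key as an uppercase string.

XXCHZIDO

  i= 0: G-J = 23 → X
  i= 1: D-G = 23 → X
  i= 2: J-H =  2 → C
  i= 3: W-P =  7 → H
  i= 4: Y-Z = 25 → Z
  i= 5: H-Z =  8 → I
  i= 6: P-M =  3 → D
  i= 7: B-N = 14 → O
  i= 8: F-I = 23 → X
  i= 9: U-X = 23 → X
  i=10: C-A =  2 → C
  i=11: G-Z =  7 → H
  i=12: W-X = 25 → Z
  i=13: V-N =  8 → I
  i=14: F-C =  3 → D
  i=15: E-Q = 14 → O
  i=16: S-V = 23 → X
  i=17: Y-B = 23 → X
  i=18: K-I =  2 → C
  i=19: C-V =  7 → H
  i=20: Q-R = 25 → Z
  i=21: W-O =  8 → I
  i=22: D-A =  3 → D
  i=23: Y-K = 14 → O
  i=24: K-N = 23 → X
  i=25: Z-C = 23 → X
  i=26: J-H =  2 → C
  i=27: S-L =  7 → H
  i=28: M-N = 25 → Z
  shifts repeat with period 8: XXCHZIDO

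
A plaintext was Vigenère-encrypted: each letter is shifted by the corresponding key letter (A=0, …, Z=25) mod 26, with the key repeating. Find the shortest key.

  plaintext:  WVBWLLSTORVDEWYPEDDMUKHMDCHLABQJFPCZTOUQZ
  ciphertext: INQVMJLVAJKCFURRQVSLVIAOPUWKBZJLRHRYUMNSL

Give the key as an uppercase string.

MSPZBYTC

  i= 0: I-W = 12 → M
  i= 1: N-V = 18 → S
  i= 2: Q-B = 15 → P
  i= 3: V-W = 25 → Z
  i= 4: M-L =  1 → B
  i= 5: J-L = 24 → Y
  i= 6: L-S = 19 → T
  i= 7: V-T =  2 → C
  i= 8: A-O = 12 → M
  i= 9: J-R = 18 → S
  i=10: K-V = 15 → P
  i=11: C-D = 25 → Z
  i=12: F-E =  1 → B
  i=13: U-W = 24 → Y
  i=14: R-Y = 19 → T
  i=15: R-P =  2 → C
  i=16: Q-E = 12 → M
  i=17: V-D = 18 → S
  i=18: S-D = 15 → P
  i=19: L-M = 25 → Z
  i=20: V-U =  1 → B
  i=21: I-K = 24 → Y
  i=22: A-H = 19 → T
  i=23: O-M =  2 → C
  i=24: P-D = 12 → M
  i=25: U-C = 18 → S
  i=26: W-H = 15 → P
  i=27: K-L = 25 → Z
  i=28: B-A =  1 → B
  i=29: Z-B = 24 → Y
  i=30: J-Q = 19 → T
  i=31: L-J =  2 → C
  i=32: R-F = 12 → M
  i=33: H-P = 18 → S
  i=34: R-C = 15 → P
  i=35: Y-Z = 25 → Z
  i=36: U-T =  1 → B
  i=37: M-O = 24 → Y
  i=38: N-U = 19 → T
  i=39: S-Q =  2 → C
  i=40: L-Z = 12 → M
  shifts repeat with period 8: MSPZBYTC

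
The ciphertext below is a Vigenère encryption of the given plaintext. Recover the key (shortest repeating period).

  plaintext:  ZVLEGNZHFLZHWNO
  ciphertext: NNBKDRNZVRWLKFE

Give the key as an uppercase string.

  i= 0: N-Z = 14 → O
  i= 1: N-V = 18 → S
  i= 2: B-L = 16 → Q
  i= 3: K-E =  6 → G
  i= 4: D-G = 23 → X
  i= 5: R-N =  4 → E
  i= 6: N-Z = 14 → O
  i= 7: Z-H = 18 → S
  i= 8: V-F = 16 → Q
  i= 9: R-L =  6 → G
  i=10: W-Z = 23 → X
  i=11: L-H =  4 → E
  i=12: K-W = 14 → O
  i=13: F-N = 18 → S
  i=14: E-O = 16 → Q
  shifts repeat with period 6: OSQGXE

OSQGXE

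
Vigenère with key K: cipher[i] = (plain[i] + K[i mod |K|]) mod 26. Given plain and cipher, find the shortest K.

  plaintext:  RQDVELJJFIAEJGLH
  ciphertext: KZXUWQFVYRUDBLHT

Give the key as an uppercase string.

TJUZSFWM

  i= 0: K-R = 19 → T
  i= 1: Z-Q =  9 → J
  i= 2: X-D = 20 → U
  i= 3: U-V = 25 → Z
  i= 4: W-E = 18 → S
  i= 5: Q-L =  5 → F
  i= 6: F-J = 22 → W
  i= 7: V-J = 12 → M
  i= 8: Y-F = 19 → T
  i= 9: R-I =  9 → J
  i=10: U-A = 20 → U
  i=11: D-E = 25 → Z
  i=12: B-J = 18 → S
  i=13: L-G =  5 → F
  i=14: H-L = 22 → W
  i=15: T-H = 12 → M
  shifts repeat with period 8: TJUZSFWM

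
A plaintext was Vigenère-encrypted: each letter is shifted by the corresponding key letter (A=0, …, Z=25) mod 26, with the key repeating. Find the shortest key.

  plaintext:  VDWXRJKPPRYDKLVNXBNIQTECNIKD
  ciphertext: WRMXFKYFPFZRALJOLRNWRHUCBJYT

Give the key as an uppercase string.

  i= 0: W-V =  1 → B
  i= 1: R-D = 14 → O
  i= 2: M-W = 16 → Q
  i= 3: X-X =  0 → A
  i= 4: F-R = 14 → O
  i= 5: K-J =  1 → B
  i= 6: Y-K = 14 → O
  i= 7: F-P = 16 → Q
  i= 8: P-P =  0 → A
  i= 9: F-R = 14 → O
  i=10: Z-Y =  1 → B
  i=11: R-D = 14 → O
  i=12: A-K = 16 → Q
  i=13: L-L =  0 → A
  i=14: J-V = 14 → O
  i=15: O-N =  1 → B
  i=16: L-X = 14 → O
  i=17: R-B = 16 → Q
  i=18: N-N =  0 → A
  i=19: W-I = 14 → O
  i=20: R-Q =  1 → B
  i=21: H-T = 14 → O
  i=22: U-E = 16 → Q
  i=23: C-C =  0 → A
  i=24: B-N = 14 → O
  i=25: J-I =  1 → B
  i=26: Y-K = 14 → O
  i=27: T-D = 16 → Q
  shifts repeat with period 5: BOQAO

BOQAO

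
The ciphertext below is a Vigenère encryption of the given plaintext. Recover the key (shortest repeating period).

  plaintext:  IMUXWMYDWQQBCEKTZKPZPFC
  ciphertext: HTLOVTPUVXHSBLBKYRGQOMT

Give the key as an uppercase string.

ZHRR

  i= 0: H-I = 25 → Z
  i= 1: T-M =  7 → H
  i= 2: L-U = 17 → R
  i= 3: O-X = 17 → R
  i= 4: V-W = 25 → Z
  i= 5: T-M =  7 → H
  i= 6: P-Y = 17 → R
  i= 7: U-D = 17 → R
  i= 8: V-W = 25 → Z
  i= 9: X-Q =  7 → H
  i=10: H-Q = 17 → R
  i=11: S-B = 17 → R
  i=12: B-C = 25 → Z
  i=13: L-E =  7 → H
  i=14: B-K = 17 → R
  i=15: K-T = 17 → R
  i=16: Y-Z = 25 → Z
  i=17: R-K =  7 → H
  i=18: G-P = 17 → R
  i=19: Q-Z = 17 → R
  i=20: O-P = 25 → Z
  i=21: M-F =  7 → H
  i=22: T-C = 17 → R
  shifts repeat with period 4: ZHRR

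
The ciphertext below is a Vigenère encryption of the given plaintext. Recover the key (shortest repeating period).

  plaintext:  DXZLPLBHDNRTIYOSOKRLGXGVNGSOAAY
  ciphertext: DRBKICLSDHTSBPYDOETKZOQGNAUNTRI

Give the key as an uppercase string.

  i= 0: D-D =  0 → A
  i= 1: R-X = 20 → U
  i= 2: B-Z =  2 → C
  i= 3: K-L = 25 → Z
  i= 4: I-P = 19 → T
  i= 5: C-L = 17 → R
  i= 6: L-B = 10 → K
  i= 7: S-H = 11 → L
  i= 8: D-D =  0 → A
  i= 9: H-N = 20 → U
  i=10: T-R =  2 → C
  i=11: S-T = 25 → Z
  i=12: B-I = 19 → T
  i=13: P-Y = 17 → R
  i=14: Y-O = 10 → K
  i=15: D-S = 11 → L
  i=16: O-O =  0 → A
  i=17: E-K = 20 → U
  i=18: T-R =  2 → C
  i=19: K-L = 25 → Z
  i=20: Z-G = 19 → T
  i=21: O-X = 17 → R
  i=22: Q-G = 10 → K
  i=23: G-V = 11 → L
  i=24: N-N =  0 → A
  i=25: A-G = 20 → U
  i=26: U-S =  2 → C
  i=27: N-O = 25 → Z
  i=28: T-A = 19 → T
  i=29: R-A = 17 → R
  i=30: I-Y = 10 → K
  shifts repeat with period 8: AUCZTRKL

AUCZTRKL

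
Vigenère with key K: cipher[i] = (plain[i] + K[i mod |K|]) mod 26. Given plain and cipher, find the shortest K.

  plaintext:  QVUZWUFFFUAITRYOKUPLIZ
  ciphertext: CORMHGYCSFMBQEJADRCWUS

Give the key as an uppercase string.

MTXNL

  i= 0: C-Q = 12 → M
  i= 1: O-V = 19 → T
  i= 2: R-U = 23 → X
  i= 3: M-Z = 13 → N
  i= 4: H-W = 11 → L
  i= 5: G-U = 12 → M
  i= 6: Y-F = 19 → T
  i= 7: C-F = 23 → X
  i= 8: S-F = 13 → N
  i= 9: F-U = 11 → L
  i=10: M-A = 12 → M
  i=11: B-I = 19 → T
  i=12: Q-T = 23 → X
  i=13: E-R = 13 → N
  i=14: J-Y = 11 → L
  i=15: A-O = 12 → M
  i=16: D-K = 19 → T
  i=17: R-U = 23 → X
  i=18: C-P = 13 → N
  i=19: W-L = 11 → L
  i=20: U-I = 12 → M
  i=21: S-Z = 19 → T
  shifts repeat with period 5: MTXNL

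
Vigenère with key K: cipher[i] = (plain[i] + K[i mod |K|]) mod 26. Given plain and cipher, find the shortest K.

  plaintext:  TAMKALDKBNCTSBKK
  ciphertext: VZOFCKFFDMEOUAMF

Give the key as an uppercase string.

CZCV

  i= 0: V-T =  2 → C
  i= 1: Z-A = 25 → Z
  i= 2: O-M =  2 → C
  i= 3: F-K = 21 → V
  i= 4: C-A =  2 → C
  i= 5: K-L = 25 → Z
  i= 6: F-D =  2 → C
  i= 7: F-K = 21 → V
  i= 8: D-B =  2 → C
  i= 9: M-N = 25 → Z
  i=10: E-C =  2 → C
  i=11: O-T = 21 → V
  i=12: U-S =  2 → C
  i=13: A-B = 25 → Z
  i=14: M-K =  2 → C
  i=15: F-K = 21 → V
  shifts repeat with period 4: CZCV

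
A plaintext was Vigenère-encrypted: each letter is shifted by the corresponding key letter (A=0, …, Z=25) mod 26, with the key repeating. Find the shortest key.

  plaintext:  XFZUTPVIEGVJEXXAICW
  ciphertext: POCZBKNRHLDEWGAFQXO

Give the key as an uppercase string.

SJDFIV

  i= 0: P-X = 18 → S
  i= 1: O-F =  9 → J
  i= 2: C-Z =  3 → D
  i= 3: Z-U =  5 → F
  i= 4: B-T =  8 → I
  i= 5: K-P = 21 → V
  i= 6: N-V = 18 → S
  i= 7: R-I =  9 → J
  i= 8: H-E =  3 → D
  i= 9: L-G =  5 → F
  i=10: D-V =  8 → I
  i=11: E-J = 21 → V
  i=12: W-E = 18 → S
  i=13: G-X =  9 → J
  i=14: A-X =  3 → D
  i=15: F-A =  5 → F
  i=16: Q-I =  8 → I
  i=17: X-C = 21 → V
  i=18: O-W = 18 → S
  shifts repeat with period 6: SJDFIV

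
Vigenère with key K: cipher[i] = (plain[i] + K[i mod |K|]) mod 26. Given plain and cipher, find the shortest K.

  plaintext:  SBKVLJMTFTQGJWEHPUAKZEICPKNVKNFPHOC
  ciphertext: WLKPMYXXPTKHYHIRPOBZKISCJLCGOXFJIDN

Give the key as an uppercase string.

  i= 0: W-S =  4 → E
  i= 1: L-B = 10 → K
  i= 2: K-K =  0 → A
  i= 3: P-V = 20 → U
  i= 4: M-L =  1 → B
  i= 5: Y-J = 15 → P
  i= 6: X-M = 11 → L
  i= 7: X-T =  4 → E
  i= 8: P-F = 10 → K
  i= 9: T-T =  0 → A
  i=10: K-Q = 20 → U
  i=11: H-G =  1 → B
  i=12: Y-J = 15 → P
  i=13: H-W = 11 → L
  i=14: I-E =  4 → E
  i=15: R-H = 10 → K
  i=16: P-P =  0 → A
  i=17: O-U = 20 → U
  i=18: B-A =  1 → B
  i=19: Z-K = 15 → P
  i=20: K-Z = 11 → L
  i=21: I-E =  4 → E
  i=22: S-I = 10 → K
  i=23: C-C =  0 → A
  i=24: J-P = 20 → U
  i=25: L-K =  1 → B
  i=26: C-N = 15 → P
  i=27: G-V = 11 → L
  i=28: O-K =  4 → E
  i=29: X-N = 10 → K
  i=30: F-F =  0 → A
  i=31: J-P = 20 → U
  i=32: I-H =  1 → B
  i=33: D-O = 15 → P
  i=34: N-C = 11 → L
  shifts repeat with period 7: EKAUBPL

EKAUBPL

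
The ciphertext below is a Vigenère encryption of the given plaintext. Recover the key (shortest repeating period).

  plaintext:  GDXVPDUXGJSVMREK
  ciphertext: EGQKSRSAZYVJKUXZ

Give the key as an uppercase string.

  i= 0: E-G = 24 → Y
  i= 1: G-D =  3 → D
  i= 2: Q-X = 19 → T
  i= 3: K-V = 15 → P
  i= 4: S-P =  3 → D
  i= 5: R-D = 14 → O
  i= 6: S-U = 24 → Y
  i= 7: A-X =  3 → D
  i= 8: Z-G = 19 → T
  i= 9: Y-J = 15 → P
  i=10: V-S =  3 → D
  i=11: J-V = 14 → O
  i=12: K-M = 24 → Y
  i=13: U-R =  3 → D
  i=14: X-E = 19 → T
  i=15: Z-K = 15 → P
  shifts repeat with period 6: YDTPDO

YDTPDO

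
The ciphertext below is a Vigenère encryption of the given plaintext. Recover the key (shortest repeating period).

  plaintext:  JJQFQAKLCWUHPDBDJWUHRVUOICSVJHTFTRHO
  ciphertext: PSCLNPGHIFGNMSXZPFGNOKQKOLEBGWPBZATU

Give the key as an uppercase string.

  i= 0: P-J =  6 → G
  i= 1: S-J =  9 → J
  i= 2: C-Q = 12 → M
  i= 3: L-F =  6 → G
  i= 4: N-Q = 23 → X
  i= 5: P-A = 15 → P
  i= 6: G-K = 22 → W
  i= 7: H-L = 22 → W
  i= 8: I-C =  6 → G
  i= 9: F-W =  9 → J
  i=10: G-U = 12 → M
  i=11: N-H =  6 → G
  i=12: M-P = 23 → X
  i=13: S-D = 15 → P
  i=14: X-B = 22 → W
  i=15: Z-D = 22 → W
  i=16: P-J =  6 → G
  i=17: F-W =  9 → J
  i=18: G-U = 12 → M
  i=19: N-H =  6 → G
  i=20: O-R = 23 → X
  i=21: K-V = 15 → P
  i=22: Q-U = 22 → W
  i=23: K-O = 22 → W
  i=24: O-I =  6 → G
  i=25: L-C =  9 → J
  i=26: E-S = 12 → M
  i=27: B-V =  6 → G
  i=28: G-J = 23 → X
  i=29: W-H = 15 → P
  i=30: P-T = 22 → W
  i=31: B-F = 22 → W
  i=32: Z-T =  6 → G
  i=33: A-R =  9 → J
  i=34: T-H = 12 → M
  i=35: U-O =  6 → G
  shifts repeat with period 8: GJMGXPWW

GJMGXPWW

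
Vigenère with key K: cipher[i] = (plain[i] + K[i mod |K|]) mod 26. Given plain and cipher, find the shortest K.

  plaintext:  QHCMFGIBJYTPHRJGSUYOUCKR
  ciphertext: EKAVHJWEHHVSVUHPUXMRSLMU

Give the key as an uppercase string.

  i= 0: E-Q = 14 → O
  i= 1: K-H =  3 → D
  i= 2: A-C = 24 → Y
  i= 3: V-M =  9 → J
  i= 4: H-F =  2 → C
  i= 5: J-G =  3 → D
  i= 6: W-I = 14 → O
  i= 7: E-B =  3 → D
  i= 8: H-J = 24 → Y
  i= 9: H-Y =  9 → J
  i=10: V-T =  2 → C
  i=11: S-P =  3 → D
  i=12: V-H = 14 → O
  i=13: U-R =  3 → D
  i=14: H-J = 24 → Y
  i=15: P-G =  9 → J
  i=16: U-S =  2 → C
  i=17: X-U =  3 → D
  i=18: M-Y = 14 → O
  i=19: R-O =  3 → D
  i=20: S-U = 24 → Y
  i=21: L-C =  9 → J
  i=22: M-K =  2 → C
  i=23: U-R =  3 → D
  shifts repeat with period 6: ODYJCD

ODYJCD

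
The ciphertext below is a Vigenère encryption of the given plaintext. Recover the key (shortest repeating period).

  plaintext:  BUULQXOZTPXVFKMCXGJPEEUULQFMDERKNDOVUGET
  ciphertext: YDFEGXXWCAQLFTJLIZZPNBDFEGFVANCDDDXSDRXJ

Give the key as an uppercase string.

  i= 0: Y-B = 23 → X
  i= 1: D-U =  9 → J
  i= 2: F-U = 11 → L
  i= 3: E-L = 19 → T
  i= 4: G-Q = 16 → Q
  i= 5: X-X =  0 → A
  i= 6: X-O =  9 → J
  i= 7: W-Z = 23 → X
  i= 8: C-T =  9 → J
  i= 9: A-P = 11 → L
  i=10: Q-X = 19 → T
  i=11: L-V = 16 → Q
  i=12: F-F =  0 → A
  i=13: T-K =  9 → J
  i=14: J-M = 23 → X
  i=15: L-C =  9 → J
  i=16: I-X = 11 → L
  i=17: Z-G = 19 → T
  i=18: Z-J = 16 → Q
  i=19: P-P =  0 → A
  i=20: N-E =  9 → J
  i=21: B-E = 23 → X
  i=22: D-U =  9 → J
  i=23: F-U = 11 → L
  i=24: E-L = 19 → T
  i=25: G-Q = 16 → Q
  i=26: F-F =  0 → A
  i=27: V-M =  9 → J
  i=28: A-D = 23 → X
  i=29: N-E =  9 → J
  i=30: C-R = 11 → L
  i=31: D-K = 19 → T
  i=32: D-N = 16 → Q
  i=33: D-D =  0 → A
  i=34: X-O =  9 → J
  i=35: S-V = 23 → X
  i=36: D-U =  9 → J
  i=37: R-G = 11 → L
  i=38: X-E = 19 → T
  i=39: J-T = 16 → Q
  shifts repeat with period 7: XJLTQAJ

XJLTQAJ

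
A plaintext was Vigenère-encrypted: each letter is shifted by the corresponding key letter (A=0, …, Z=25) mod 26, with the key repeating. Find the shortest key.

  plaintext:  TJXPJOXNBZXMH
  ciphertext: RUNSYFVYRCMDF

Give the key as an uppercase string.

YLQDPR

  i= 0: R-T = 24 → Y
  i= 1: U-J = 11 → L
  i= 2: N-X = 16 → Q
  i= 3: S-P =  3 → D
  i= 4: Y-J = 15 → P
  i= 5: F-O = 17 → R
  i= 6: V-X = 24 → Y
  i= 7: Y-N = 11 → L
  i= 8: R-B = 16 → Q
  i= 9: C-Z =  3 → D
  i=10: M-X = 15 → P
  i=11: D-M = 17 → R
  i=12: F-H = 24 → Y
  shifts repeat with period 6: YLQDPR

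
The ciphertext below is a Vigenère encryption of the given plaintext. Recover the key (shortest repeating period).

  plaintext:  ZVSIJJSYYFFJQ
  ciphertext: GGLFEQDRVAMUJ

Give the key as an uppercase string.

  i= 0: G-Z =  7 → H
  i= 1: G-V = 11 → L
  i= 2: L-S = 19 → T
  i= 3: F-I = 23 → X
  i= 4: E-J = 21 → V
  i= 5: Q-J =  7 → H
  i= 6: D-S = 11 → L
  i= 7: R-Y = 19 → T
  i= 8: V-Y = 23 → X
  i= 9: A-F = 21 → V
  i=10: M-F =  7 → H
  i=11: U-J = 11 → L
  i=12: J-Q = 19 → T
  shifts repeat with period 5: HLTXV

HLTXV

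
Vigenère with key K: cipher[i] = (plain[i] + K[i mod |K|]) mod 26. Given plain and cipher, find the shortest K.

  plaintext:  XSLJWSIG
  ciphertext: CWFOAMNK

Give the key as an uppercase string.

  i= 0: C-X =  5 → F
  i= 1: W-S =  4 → E
  i= 2: F-L = 20 → U
  i= 3: O-J =  5 → F
  i= 4: A-W =  4 → E
  i= 5: M-S = 20 → U
  i= 6: N-I =  5 → F
  i= 7: K-G =  4 → E
  shifts repeat with period 3: FEU

FEU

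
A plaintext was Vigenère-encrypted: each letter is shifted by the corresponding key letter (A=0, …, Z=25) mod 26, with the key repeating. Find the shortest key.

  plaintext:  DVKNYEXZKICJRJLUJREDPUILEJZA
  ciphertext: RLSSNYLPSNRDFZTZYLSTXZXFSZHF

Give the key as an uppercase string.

OQIFPU

  i= 0: R-D = 14 → O
  i= 1: L-V = 16 → Q
  i= 2: S-K =  8 → I
  i= 3: S-N =  5 → F
  i= 4: N-Y = 15 → P
  i= 5: Y-E = 20 → U
  i= 6: L-X = 14 → O
  i= 7: P-Z = 16 → Q
  i= 8: S-K =  8 → I
  i= 9: N-I =  5 → F
  i=10: R-C = 15 → P
  i=11: D-J = 20 → U
  i=12: F-R = 14 → O
  i=13: Z-J = 16 → Q
  i=14: T-L =  8 → I
  i=15: Z-U =  5 → F
  i=16: Y-J = 15 → P
  i=17: L-R = 20 → U
  i=18: S-E = 14 → O
  i=19: T-D = 16 → Q
  i=20: X-P =  8 → I
  i=21: Z-U =  5 → F
  i=22: X-I = 15 → P
  i=23: F-L = 20 → U
  i=24: S-E = 14 → O
  i=25: Z-J = 16 → Q
  i=26: H-Z =  8 → I
  i=27: F-A =  5 → F
  shifts repeat with period 6: OQIFPU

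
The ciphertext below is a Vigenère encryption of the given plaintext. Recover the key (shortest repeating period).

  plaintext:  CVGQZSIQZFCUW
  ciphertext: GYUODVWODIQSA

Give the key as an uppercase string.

EDOY

  i= 0: G-C =  4 → E
  i= 1: Y-V =  3 → D
  i= 2: U-G = 14 → O
  i= 3: O-Q = 24 → Y
  i= 4: D-Z =  4 → E
  i= 5: V-S =  3 → D
  i= 6: W-I = 14 → O
  i= 7: O-Q = 24 → Y
  i= 8: D-Z =  4 → E
  i= 9: I-F =  3 → D
  i=10: Q-C = 14 → O
  i=11: S-U = 24 → Y
  i=12: A-W =  4 → E
  shifts repeat with period 4: EDOY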